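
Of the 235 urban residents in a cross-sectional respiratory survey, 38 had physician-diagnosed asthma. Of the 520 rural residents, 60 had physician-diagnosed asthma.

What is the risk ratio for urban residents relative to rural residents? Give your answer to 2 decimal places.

risk, urban residents = 38/235 = 0.1617
risk, rural residents = 60/520 = 0.1154
RR = 0.1617 / 0.1154 = 1.40

RR = 1.40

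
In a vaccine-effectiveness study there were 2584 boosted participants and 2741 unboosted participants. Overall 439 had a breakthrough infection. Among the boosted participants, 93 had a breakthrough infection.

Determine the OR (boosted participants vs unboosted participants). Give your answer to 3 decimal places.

boosted participants without the outcome: 2584 − 93 = 2491
unboosted participants with the outcome: 439 − 93 = 346
unboosted participants without the outcome: 2741 − 346 = 2395
odds, boosted participants = 93/2491 = 0.03733
odds, unboosted participants = 346/2395 = 0.14447
OR = 0.03733 / 0.14447 = 0.258

OR: 0.258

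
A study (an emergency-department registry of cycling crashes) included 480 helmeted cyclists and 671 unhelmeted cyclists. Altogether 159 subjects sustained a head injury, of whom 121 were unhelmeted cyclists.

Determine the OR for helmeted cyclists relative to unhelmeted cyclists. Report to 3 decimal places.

0.391

helmeted cyclists with the outcome: 159 − 121 = 38
helmeted cyclists without the outcome: 480 − 38 = 442
unhelmeted cyclists without the outcome: 671 − 121 = 550
odds, helmeted cyclists = 38/442 = 0.0860
odds, unhelmeted cyclists = 121/550 = 0.2200
OR = 0.0860 / 0.2200 = 0.391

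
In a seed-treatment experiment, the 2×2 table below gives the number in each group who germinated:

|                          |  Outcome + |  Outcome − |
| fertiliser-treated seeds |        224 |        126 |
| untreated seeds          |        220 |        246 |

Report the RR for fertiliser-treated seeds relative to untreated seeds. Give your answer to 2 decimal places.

RR = 1.36

risk, fertiliser-treated seeds = 224/350 = 0.6400
risk, untreated seeds = 220/466 = 0.4721
RR = 0.6400 / 0.4721 = 1.36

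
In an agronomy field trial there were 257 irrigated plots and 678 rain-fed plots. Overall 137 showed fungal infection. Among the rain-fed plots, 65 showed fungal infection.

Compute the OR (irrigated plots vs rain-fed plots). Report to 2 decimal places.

OR: 3.67

irrigated plots with the outcome: 137 − 65 = 72
irrigated plots without the outcome: 257 − 72 = 185
rain-fed plots without the outcome: 678 − 65 = 613
odds, irrigated plots = 72/185 = 0.3892
odds, rain-fed plots = 65/613 = 0.1060
OR = 0.3892 / 0.1060 = 3.67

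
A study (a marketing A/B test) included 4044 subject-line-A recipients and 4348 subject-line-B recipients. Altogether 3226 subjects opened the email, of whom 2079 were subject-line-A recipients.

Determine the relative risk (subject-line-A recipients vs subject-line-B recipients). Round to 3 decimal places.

subject-line-A recipients without the outcome: 4044 − 2079 = 1965
subject-line-B recipients with the outcome: 3226 − 2079 = 1147
subject-line-B recipients without the outcome: 4348 − 1147 = 3201
risk, subject-line-A recipients = 2079/4044 = 0.5141
risk, subject-line-B recipients = 1147/4348 = 0.2638
RR = 0.5141 / 0.2638 = 1.949

RR: 1.949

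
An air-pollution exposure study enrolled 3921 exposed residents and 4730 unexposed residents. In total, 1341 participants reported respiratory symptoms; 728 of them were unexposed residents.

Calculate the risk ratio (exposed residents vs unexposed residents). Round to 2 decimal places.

RR: 1.02

exposed residents with the outcome: 1341 − 728 = 613
exposed residents without the outcome: 3921 − 613 = 3308
unexposed residents without the outcome: 4730 − 728 = 4002
risk, exposed residents = 613/3921 = 0.1563
risk, unexposed residents = 728/4730 = 0.1539
RR = 0.1563 / 0.1539 = 1.02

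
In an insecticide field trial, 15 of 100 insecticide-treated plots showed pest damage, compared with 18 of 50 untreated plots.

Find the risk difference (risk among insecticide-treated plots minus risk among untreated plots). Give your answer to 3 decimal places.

risk, insecticide-treated plots = 15/100 = 0.1500
risk, untreated plots = 18/50 = 0.3600
risk difference = 0.1500 − 0.3600 = -0.210

RD = -0.210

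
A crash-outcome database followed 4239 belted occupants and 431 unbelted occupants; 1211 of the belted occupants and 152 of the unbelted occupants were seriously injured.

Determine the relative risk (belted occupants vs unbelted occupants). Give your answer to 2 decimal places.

RR = 0.81

risk, belted occupants = 1211/4239 = 0.2857
risk, unbelted occupants = 152/431 = 0.3527
RR = 0.2857 / 0.3527 = 0.81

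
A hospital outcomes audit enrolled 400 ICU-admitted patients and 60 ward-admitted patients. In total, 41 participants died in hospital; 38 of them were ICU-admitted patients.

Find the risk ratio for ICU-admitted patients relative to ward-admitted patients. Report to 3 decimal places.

ICU-admitted patients without the outcome: 400 − 38 = 362
ward-admitted patients with the outcome: 41 − 38 = 3
ward-admitted patients without the outcome: 60 − 3 = 57
risk, ICU-admitted patients = 38/400 = 0.0950
risk, ward-admitted patients = 3/60 = 0.0500
RR = 0.0950 / 0.0500 = 1.900

RR ≈ 1.900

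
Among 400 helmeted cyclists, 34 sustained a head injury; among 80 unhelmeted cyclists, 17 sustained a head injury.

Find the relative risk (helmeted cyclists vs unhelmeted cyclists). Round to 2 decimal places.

RR ≈ 0.40

risk, helmeted cyclists = 34/400 = 0.0850
risk, unhelmeted cyclists = 17/80 = 0.2125
RR = 0.0850 / 0.2125 = 0.40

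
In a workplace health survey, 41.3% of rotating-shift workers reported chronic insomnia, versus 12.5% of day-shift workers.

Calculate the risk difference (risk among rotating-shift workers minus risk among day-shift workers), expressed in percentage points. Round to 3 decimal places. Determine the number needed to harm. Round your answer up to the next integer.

risk difference = 0.4130 − 0.1250 = 0.2880 → 28.800 percentage points
absolute risk difference = 0.288000
1 / 0.288000 = 3.472 → round up → 4

RD = 28.800; NNH = 4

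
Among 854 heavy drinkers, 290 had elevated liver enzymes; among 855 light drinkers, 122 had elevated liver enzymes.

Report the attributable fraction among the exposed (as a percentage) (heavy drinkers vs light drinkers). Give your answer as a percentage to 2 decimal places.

risk, heavy drinkers = 290/854 = 0.3396
risk, light drinkers = 122/855 = 0.1427
AR% = (0.3396 − 0.1427) / 0.3396 = 0.5798 → 57.98%

AR% ≈ 57.98%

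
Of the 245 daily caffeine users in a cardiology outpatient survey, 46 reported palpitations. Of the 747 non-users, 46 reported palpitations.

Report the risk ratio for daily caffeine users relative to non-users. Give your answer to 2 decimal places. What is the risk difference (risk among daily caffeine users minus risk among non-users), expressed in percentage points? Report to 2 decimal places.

RR = 3.05; RD = 12.62

risk, daily caffeine users = 46/245 = 0.1878
risk, non-users = 46/747 = 0.0616
RR = 0.1878 / 0.0616 = 3.05
risk difference = 0.1878 − 0.0616 = 0.1262 → 12.62 percentage points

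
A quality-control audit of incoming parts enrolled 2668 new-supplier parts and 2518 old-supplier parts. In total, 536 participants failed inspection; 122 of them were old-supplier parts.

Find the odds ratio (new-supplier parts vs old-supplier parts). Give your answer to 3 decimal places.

OR ≈ 3.607

new-supplier parts with the outcome: 536 − 122 = 414
new-supplier parts without the outcome: 2668 − 414 = 2254
old-supplier parts without the outcome: 2518 − 122 = 2396
OR = (414 × 2396) / (2254 × 122) = 991944/274988 ≈ 3.607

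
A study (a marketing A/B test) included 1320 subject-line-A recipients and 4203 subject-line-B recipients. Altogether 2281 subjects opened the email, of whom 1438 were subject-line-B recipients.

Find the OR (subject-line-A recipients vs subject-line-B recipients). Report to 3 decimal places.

subject-line-A recipients with the outcome: 2281 − 1438 = 843
subject-line-A recipients without the outcome: 1320 − 843 = 477
subject-line-B recipients without the outcome: 4203 − 1438 = 2765
OR = (843 × 2765) / (477 × 1438) = 2330895/685926 ≈ 3.398

OR ≈ 3.398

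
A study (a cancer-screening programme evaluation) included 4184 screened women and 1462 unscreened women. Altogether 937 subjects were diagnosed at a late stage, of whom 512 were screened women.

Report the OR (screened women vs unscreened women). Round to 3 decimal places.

screened women without the outcome: 4184 − 512 = 3672
unscreened women with the outcome: 937 − 512 = 425
unscreened women without the outcome: 1462 − 425 = 1037
odds, screened women = 512/3672 = 0.1394
odds, unscreened women = 425/1037 = 0.4098
OR = 0.1394 / 0.4098 = 0.340

OR = 0.340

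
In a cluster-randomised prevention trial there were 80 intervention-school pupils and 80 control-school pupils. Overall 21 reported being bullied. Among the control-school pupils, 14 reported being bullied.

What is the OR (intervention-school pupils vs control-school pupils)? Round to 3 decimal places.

intervention-school pupils with the outcome: 21 − 14 = 7
intervention-school pupils without the outcome: 80 − 7 = 73
control-school pupils without the outcome: 80 − 14 = 66
OR = (7 × 66) / (73 × 14) = 462/1022 ≈ 0.452

0.452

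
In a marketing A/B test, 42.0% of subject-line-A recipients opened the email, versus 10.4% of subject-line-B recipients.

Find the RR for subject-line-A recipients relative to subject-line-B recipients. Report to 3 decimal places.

RR = 0.4200 / 0.1040 = 4.038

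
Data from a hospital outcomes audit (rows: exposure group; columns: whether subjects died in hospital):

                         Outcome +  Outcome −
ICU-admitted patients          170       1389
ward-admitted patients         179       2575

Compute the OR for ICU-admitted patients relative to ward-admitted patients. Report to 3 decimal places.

OR = (170 × 2575) / (1389 × 179) = 437750/248631 ≈ 1.761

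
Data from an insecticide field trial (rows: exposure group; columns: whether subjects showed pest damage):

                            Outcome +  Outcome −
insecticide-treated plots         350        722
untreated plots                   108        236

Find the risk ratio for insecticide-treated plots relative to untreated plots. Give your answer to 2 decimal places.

risk, insecticide-treated plots = 350/1072 = 0.3265
risk, untreated plots = 108/344 = 0.3140
RR = 0.3265 / 0.3140 = 1.04

RR = 1.04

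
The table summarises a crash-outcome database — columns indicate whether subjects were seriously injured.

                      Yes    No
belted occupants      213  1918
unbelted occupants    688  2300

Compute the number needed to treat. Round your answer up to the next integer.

NNT ≈ 8

risk, belted occupants = 213/2131 = 0.099953
risk, unbelted occupants = 688/2988 = 0.230254
absolute risk difference = 0.130301
1 / 0.130301 = 7.675 → round up → 8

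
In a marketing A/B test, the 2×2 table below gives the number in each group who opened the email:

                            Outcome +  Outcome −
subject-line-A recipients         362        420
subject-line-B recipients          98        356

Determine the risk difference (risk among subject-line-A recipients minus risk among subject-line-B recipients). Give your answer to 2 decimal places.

risk, subject-line-A recipients = 362/782 = 0.4629
risk, subject-line-B recipients = 98/454 = 0.2159
risk difference = 0.4629 − 0.2159 = 0.25

RD = 0.25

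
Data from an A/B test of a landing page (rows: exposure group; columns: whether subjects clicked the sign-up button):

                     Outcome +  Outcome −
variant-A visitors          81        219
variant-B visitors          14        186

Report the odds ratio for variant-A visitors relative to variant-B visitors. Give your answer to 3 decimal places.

OR = (81 × 186) / (219 × 14) = 15066/3066 ≈ 4.914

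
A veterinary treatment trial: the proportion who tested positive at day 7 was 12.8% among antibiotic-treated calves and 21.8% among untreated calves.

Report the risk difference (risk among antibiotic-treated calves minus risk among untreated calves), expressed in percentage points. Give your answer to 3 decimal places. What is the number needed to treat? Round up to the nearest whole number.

risk difference = 0.1280 − 0.2180 = -0.0900 → -9.000 percentage points
absolute risk difference = 0.090000
1 / 0.090000 = 11.111 → round up → 12

RD = -9.000; NNT = 12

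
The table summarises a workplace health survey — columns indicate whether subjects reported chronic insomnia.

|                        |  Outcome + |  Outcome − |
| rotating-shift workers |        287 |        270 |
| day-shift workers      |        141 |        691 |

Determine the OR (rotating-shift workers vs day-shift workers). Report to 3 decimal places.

OR = (287 × 691) / (270 × 141) = 198317/38070 ≈ 5.209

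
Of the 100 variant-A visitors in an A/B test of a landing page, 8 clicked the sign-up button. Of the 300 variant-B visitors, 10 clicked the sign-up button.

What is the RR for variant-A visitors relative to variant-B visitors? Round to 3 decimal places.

2.400

risk, variant-A visitors = 8/100 = 0.08000
risk, variant-B visitors = 10/300 = 0.03333
RR = 0.08000 / 0.03333 = 2.400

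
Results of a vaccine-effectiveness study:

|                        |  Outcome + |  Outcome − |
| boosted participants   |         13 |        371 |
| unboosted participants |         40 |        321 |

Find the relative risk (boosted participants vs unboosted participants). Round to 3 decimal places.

risk, boosted participants = 13/384 = 0.03385
risk, unboosted participants = 40/361 = 0.11080
RR = 0.03385 / 0.11080 = 0.306

RR: 0.306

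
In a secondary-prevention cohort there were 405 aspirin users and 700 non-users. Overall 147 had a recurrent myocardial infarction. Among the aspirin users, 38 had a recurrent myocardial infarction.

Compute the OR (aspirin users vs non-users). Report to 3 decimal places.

0.561

aspirin users without the outcome: 405 − 38 = 367
non-users with the outcome: 147 − 38 = 109
non-users without the outcome: 700 − 109 = 591
OR = (38 × 591) / (367 × 109) = 22458/40003 ≈ 0.561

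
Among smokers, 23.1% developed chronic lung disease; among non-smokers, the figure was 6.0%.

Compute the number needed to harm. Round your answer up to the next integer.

NNH: 6

absolute risk difference = 0.171000
1 / 0.171000 = 5.848 → round up → 6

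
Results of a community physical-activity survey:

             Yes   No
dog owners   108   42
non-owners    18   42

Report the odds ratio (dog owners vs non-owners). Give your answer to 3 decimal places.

OR = (108 × 42) / (42 × 18) = 4536/756 ≈ 6.000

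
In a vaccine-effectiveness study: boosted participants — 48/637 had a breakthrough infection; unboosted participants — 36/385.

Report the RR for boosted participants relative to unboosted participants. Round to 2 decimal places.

risk, boosted participants = 48/637 = 0.0754
risk, unboosted participants = 36/385 = 0.0935
RR = 0.0754 / 0.0935 = 0.81

0.81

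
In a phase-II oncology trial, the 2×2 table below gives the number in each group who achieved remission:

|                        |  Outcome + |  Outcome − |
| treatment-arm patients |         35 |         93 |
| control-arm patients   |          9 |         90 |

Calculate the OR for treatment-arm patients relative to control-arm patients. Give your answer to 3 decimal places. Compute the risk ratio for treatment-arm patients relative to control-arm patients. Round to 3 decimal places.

odds, treatment-arm patients = 35/93 = 0.3763
odds, control-arm patients = 9/90 = 0.1000
OR = 0.3763 / 0.1000 = 3.763
risk, treatment-arm patients = 35/128 = 0.2734
risk, control-arm patients = 9/99 = 0.0909
RR = 0.2734 / 0.0909 = 3.008

OR = 3.763; RR = 3.008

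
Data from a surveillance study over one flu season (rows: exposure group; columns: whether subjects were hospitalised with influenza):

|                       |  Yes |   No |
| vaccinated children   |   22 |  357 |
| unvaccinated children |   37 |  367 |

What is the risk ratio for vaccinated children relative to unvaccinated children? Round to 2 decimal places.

RR ≈ 0.63

risk, vaccinated children = 22/379 = 0.0580
risk, unvaccinated children = 37/404 = 0.0916
RR = 0.0580 / 0.0916 = 0.63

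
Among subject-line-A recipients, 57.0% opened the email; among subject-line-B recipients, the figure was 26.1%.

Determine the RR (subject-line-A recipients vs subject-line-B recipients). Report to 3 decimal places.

RR = 0.5700 / 0.2610 = 2.184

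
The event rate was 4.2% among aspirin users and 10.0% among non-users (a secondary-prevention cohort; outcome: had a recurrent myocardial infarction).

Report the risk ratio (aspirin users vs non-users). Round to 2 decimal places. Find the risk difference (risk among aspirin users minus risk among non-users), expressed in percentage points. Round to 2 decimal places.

RR = 0.42; RD = -5.80

RR = 0.04200 / 0.10000 = 0.42
risk difference = 0.04200 − 0.10000 = -0.05800 → -5.80 percentage points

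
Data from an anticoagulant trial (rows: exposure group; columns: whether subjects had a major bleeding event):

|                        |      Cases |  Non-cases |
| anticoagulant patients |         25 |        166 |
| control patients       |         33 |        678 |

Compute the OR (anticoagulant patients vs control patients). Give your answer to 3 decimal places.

OR = (25 × 678) / (166 × 33) = 16950/5478 ≈ 3.094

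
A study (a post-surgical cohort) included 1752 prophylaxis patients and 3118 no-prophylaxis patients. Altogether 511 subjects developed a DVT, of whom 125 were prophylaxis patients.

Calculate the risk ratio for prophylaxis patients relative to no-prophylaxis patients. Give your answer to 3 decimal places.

prophylaxis patients without the outcome: 1752 − 125 = 1627
no-prophylaxis patients with the outcome: 511 − 125 = 386
no-prophylaxis patients without the outcome: 3118 − 386 = 2732
risk, prophylaxis patients = 125/1752 = 0.0713
risk, no-prophylaxis patients = 386/3118 = 0.1238
RR = 0.0713 / 0.1238 = 0.576

RR ≈ 0.576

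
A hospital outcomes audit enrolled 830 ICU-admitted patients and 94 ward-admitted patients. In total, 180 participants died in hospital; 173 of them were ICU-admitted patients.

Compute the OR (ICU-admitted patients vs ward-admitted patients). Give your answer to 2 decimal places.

OR ≈ 3.27

ICU-admitted patients without the outcome: 830 − 173 = 657
ward-admitted patients with the outcome: 180 − 173 = 7
ward-admitted patients without the outcome: 94 − 7 = 87
OR = (173 × 87) / (657 × 7) = 15051/4599 ≈ 3.27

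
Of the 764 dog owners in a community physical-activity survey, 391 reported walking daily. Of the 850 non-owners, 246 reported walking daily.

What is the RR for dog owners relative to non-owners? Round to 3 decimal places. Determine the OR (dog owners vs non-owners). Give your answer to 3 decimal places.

risk, dog owners = 391/764 = 0.5118
risk, non-owners = 246/850 = 0.2894
RR = 0.5118 / 0.2894 = 1.768
odds, dog owners = 391/373 = 1.0483
odds, non-owners = 246/604 = 0.4073
OR = 1.0483 / 0.4073 = 2.574

RR = 1.768; OR = 2.574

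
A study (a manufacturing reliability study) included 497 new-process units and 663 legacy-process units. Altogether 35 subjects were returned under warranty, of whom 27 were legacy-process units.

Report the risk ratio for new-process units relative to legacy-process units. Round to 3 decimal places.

new-process units with the outcome: 35 − 27 = 8
new-process units without the outcome: 497 − 8 = 489
legacy-process units without the outcome: 663 − 27 = 636
risk, new-process units = 8/497 = 0.01610
risk, legacy-process units = 27/663 = 0.04072
RR = 0.01610 / 0.04072 = 0.395

RR ≈ 0.395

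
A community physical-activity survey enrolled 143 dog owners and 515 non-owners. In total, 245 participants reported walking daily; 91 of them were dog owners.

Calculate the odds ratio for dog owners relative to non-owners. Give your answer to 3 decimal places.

OR: 4.102

dog owners without the outcome: 143 − 91 = 52
non-owners with the outcome: 245 − 91 = 154
non-owners without the outcome: 515 − 154 = 361
OR = (91 × 361) / (52 × 154) = 32851/8008 ≈ 4.102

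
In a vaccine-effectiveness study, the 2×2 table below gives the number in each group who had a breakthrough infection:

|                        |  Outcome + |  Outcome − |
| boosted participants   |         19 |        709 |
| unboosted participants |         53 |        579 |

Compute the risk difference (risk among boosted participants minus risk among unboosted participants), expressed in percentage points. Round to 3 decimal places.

risk, boosted participants = 19/728 = 0.02610
risk, unboosted participants = 53/632 = 0.08386
risk difference = 0.02610 − 0.08386 = -0.05776 → -5.776 percentage points

RD: -5.776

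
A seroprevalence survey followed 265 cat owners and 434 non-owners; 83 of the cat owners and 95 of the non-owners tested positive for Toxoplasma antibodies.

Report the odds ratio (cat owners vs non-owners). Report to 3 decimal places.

odds, cat owners = 83/182 = 0.4560
odds, non-owners = 95/339 = 0.2802
OR = 0.4560 / 0.2802 = 1.627

OR = 1.627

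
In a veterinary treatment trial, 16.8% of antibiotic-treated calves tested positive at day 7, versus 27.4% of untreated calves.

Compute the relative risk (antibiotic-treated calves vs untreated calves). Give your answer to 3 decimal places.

RR = 0.1680 / 0.2740 = 0.613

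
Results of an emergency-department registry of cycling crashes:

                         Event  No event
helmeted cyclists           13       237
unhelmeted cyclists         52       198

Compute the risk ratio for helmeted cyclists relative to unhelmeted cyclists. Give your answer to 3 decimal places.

0.250

risk, helmeted cyclists = 13/250 = 0.0520
risk, unhelmeted cyclists = 52/250 = 0.2080
RR = 0.0520 / 0.2080 = 0.250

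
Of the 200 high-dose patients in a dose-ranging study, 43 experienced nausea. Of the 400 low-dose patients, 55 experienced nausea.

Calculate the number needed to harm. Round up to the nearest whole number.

risk, high-dose patients = 43/200 = 0.215000
risk, low-dose patients = 55/400 = 0.137500
absolute risk difference = 0.077500
1 / 0.077500 = 12.903 → round up → 13

NNH: 13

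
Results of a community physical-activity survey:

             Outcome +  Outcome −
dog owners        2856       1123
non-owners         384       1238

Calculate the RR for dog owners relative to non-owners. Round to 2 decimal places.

risk, dog owners = 2856/3979 = 0.7178
risk, non-owners = 384/1622 = 0.2367
RR = 0.7178 / 0.2367 = 3.03

RR = 3.03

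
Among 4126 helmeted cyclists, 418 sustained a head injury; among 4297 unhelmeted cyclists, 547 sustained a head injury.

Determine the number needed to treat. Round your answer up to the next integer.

risk, helmeted cyclists = 418/4126 = 0.101309
risk, unhelmeted cyclists = 547/4297 = 0.127298
absolute risk difference = 0.025989
1 / 0.025989 = 38.478 → round up → 39

NNT = 39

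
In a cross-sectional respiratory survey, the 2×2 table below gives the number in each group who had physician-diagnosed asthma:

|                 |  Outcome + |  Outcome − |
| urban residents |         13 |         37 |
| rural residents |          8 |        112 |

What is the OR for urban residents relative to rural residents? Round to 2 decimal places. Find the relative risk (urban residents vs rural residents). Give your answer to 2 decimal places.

odds, urban residents = 13/37 = 0.3514
odds, rural residents = 8/112 = 0.0714
OR = 0.3514 / 0.0714 = 4.92
risk, urban residents = 13/50 = 0.2600
risk, rural residents = 8/120 = 0.0667
RR = 0.2600 / 0.0667 = 3.90

OR = 4.92; RR = 3.90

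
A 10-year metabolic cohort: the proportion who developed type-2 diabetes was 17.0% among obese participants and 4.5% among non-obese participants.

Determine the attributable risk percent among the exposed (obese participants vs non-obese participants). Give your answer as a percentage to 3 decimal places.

AR% = (0.17000 − 0.04500) / 0.17000 = 0.7353 → 73.529%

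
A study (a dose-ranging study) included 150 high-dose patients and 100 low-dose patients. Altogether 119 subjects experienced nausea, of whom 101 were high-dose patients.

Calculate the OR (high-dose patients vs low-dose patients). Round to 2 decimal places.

9.39

high-dose patients without the outcome: 150 − 101 = 49
low-dose patients with the outcome: 119 − 101 = 18
low-dose patients without the outcome: 100 − 18 = 82
OR = (101 × 82) / (49 × 18) = 8282/882 ≈ 9.39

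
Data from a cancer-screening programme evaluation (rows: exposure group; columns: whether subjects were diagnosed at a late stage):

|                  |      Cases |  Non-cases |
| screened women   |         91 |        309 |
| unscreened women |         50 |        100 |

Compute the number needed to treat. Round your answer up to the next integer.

NNT ≈ 10

risk, screened women = 91/400 = 0.227500
risk, unscreened women = 50/150 = 0.333333
absolute risk difference = 0.105833
1 / 0.105833 = 9.449 → round up → 10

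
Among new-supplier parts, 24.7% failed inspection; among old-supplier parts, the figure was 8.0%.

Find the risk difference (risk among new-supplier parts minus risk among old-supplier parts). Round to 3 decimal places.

risk difference = 0.2470 − 0.0800 = 0.167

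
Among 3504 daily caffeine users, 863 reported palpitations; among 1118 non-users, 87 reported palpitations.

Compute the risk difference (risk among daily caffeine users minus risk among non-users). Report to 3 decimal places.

RD = 0.168

risk, daily caffeine users = 863/3504 = 0.2463
risk, non-users = 87/1118 = 0.0778
risk difference = 0.2463 − 0.0778 = 0.168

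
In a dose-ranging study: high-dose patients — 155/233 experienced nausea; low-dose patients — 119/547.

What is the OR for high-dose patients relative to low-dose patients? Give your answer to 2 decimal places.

OR = (155 × 428) / (78 × 119) = 66340/9282 ≈ 7.15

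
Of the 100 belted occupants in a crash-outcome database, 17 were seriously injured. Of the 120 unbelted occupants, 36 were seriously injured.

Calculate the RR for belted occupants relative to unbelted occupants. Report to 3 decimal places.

risk, belted occupants = 17/100 = 0.1700
risk, unbelted occupants = 36/120 = 0.3000
RR = 0.1700 / 0.3000 = 0.567

0.567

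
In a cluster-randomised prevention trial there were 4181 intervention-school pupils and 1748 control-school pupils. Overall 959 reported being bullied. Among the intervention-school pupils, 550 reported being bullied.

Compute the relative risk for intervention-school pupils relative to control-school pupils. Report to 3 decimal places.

RR: 0.562

intervention-school pupils without the outcome: 4181 − 550 = 3631
control-school pupils with the outcome: 959 − 550 = 409
control-school pupils without the outcome: 1748 − 409 = 1339
risk, intervention-school pupils = 550/4181 = 0.1315
risk, control-school pupils = 409/1748 = 0.2340
RR = 0.1315 / 0.2340 = 0.562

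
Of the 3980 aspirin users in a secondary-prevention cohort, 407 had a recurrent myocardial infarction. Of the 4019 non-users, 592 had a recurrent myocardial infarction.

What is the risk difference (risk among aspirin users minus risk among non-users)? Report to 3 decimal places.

-0.045

risk, aspirin users = 407/3980 = 0.1023
risk, non-users = 592/4019 = 0.1473
risk difference = 0.1023 − 0.1473 = -0.045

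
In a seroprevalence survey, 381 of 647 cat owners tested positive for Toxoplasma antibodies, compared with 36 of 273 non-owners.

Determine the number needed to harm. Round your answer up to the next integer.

risk, cat owners = 381/647 = 0.588872
risk, non-owners = 36/273 = 0.131868
absolute risk difference = 0.457004
1 / 0.457004 = 2.188 → round up → 3

NNH = 3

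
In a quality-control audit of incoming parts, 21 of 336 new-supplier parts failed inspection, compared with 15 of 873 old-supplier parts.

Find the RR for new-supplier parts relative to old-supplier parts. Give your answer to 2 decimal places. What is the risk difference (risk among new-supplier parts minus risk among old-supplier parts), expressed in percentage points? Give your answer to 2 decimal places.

risk, new-supplier parts = 21/336 = 0.06250
risk, old-supplier parts = 15/873 = 0.01718
RR = 0.06250 / 0.01718 = 3.64
risk difference = 0.06250 − 0.01718 = 0.04532 → 4.53 percentage points

RR = 3.64; RD = 4.53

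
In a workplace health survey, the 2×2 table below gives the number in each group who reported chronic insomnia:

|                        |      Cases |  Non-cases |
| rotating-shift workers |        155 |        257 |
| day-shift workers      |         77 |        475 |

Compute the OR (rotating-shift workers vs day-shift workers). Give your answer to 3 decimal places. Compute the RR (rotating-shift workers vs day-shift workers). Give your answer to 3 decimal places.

OR = (155 × 475) / (257 × 77) = 73625/19789 ≈ 3.721
risk, rotating-shift workers = 155/412 = 0.3762
risk, day-shift workers = 77/552 = 0.1395
RR = 0.3762 / 0.1395 = 2.697

OR = 3.721; RR = 2.697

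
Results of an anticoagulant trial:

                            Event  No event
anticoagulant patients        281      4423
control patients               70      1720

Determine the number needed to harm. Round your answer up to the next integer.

risk, anticoagulant patients = 281/4704 = 0.059736
risk, control patients = 70/1790 = 0.039106
absolute risk difference = 0.020630
1 / 0.020630 = 48.473 → round up → 49

NNH: 49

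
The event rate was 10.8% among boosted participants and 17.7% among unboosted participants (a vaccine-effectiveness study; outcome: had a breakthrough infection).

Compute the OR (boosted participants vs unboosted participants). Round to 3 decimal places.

OR ≈ 0.563

odds, boosted participants = 0.1080/0.8920 = 0.1211
odds, unboosted participants = 0.1770/0.8230 = 0.2151
OR = 0.1211 / 0.2151 = 0.563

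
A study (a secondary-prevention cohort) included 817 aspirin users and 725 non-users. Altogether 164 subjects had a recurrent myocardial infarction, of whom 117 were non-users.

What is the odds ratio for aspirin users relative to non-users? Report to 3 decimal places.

aspirin users with the outcome: 164 − 117 = 47
aspirin users without the outcome: 817 − 47 = 770
non-users without the outcome: 725 − 117 = 608
odds, aspirin users = 47/770 = 0.0610
odds, non-users = 117/608 = 0.1924
OR = 0.0610 / 0.1924 = 0.317

OR: 0.317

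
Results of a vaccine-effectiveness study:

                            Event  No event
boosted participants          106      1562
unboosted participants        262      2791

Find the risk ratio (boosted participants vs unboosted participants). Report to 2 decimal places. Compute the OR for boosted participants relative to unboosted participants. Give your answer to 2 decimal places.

RR = 0.74; OR = 0.72

risk, boosted participants = 106/1668 = 0.0635
risk, unboosted participants = 262/3053 = 0.0858
RR = 0.0635 / 0.0858 = 0.74
OR = (106 × 2791) / (1562 × 262) = 295846/409244 ≈ 0.72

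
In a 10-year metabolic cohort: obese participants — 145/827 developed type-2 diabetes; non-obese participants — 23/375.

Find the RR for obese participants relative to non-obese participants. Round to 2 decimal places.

risk, obese participants = 145/827 = 0.1753
risk, non-obese participants = 23/375 = 0.0613
RR = 0.1753 / 0.0613 = 2.86

2.86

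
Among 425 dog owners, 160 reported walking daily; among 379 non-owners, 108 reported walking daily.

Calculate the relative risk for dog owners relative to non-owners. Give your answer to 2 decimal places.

risk, dog owners = 160/425 = 0.3765
risk, non-owners = 108/379 = 0.2850
RR = 0.3765 / 0.2850 = 1.32

RR: 1.32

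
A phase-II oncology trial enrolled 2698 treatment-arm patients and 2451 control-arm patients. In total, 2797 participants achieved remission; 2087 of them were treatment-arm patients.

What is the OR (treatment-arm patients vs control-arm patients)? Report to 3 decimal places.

8.376

treatment-arm patients without the outcome: 2698 − 2087 = 611
control-arm patients with the outcome: 2797 − 2087 = 710
control-arm patients without the outcome: 2451 − 710 = 1741
OR = (2087 × 1741) / (611 × 710) = 3633467/433810 ≈ 8.376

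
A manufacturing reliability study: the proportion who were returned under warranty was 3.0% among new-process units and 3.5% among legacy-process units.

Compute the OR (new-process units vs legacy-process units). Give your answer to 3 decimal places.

OR: 0.853

odds, new-process units = 0.03000/0.97000 = 0.03093
odds, legacy-process units = 0.03500/0.96500 = 0.03627
OR = 0.03093 / 0.03627 = 0.853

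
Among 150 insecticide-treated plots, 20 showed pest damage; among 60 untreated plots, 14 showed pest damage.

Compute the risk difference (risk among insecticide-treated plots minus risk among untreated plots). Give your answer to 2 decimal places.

risk, insecticide-treated plots = 20/150 = 0.1333
risk, untreated plots = 14/60 = 0.2333
risk difference = 0.1333 − 0.2333 = -0.10

RD: -0.10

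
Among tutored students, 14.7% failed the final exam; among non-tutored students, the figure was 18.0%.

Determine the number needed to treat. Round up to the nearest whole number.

absolute risk difference = 0.033000
1 / 0.033000 = 30.303 → round up → 31

NNT ≈ 31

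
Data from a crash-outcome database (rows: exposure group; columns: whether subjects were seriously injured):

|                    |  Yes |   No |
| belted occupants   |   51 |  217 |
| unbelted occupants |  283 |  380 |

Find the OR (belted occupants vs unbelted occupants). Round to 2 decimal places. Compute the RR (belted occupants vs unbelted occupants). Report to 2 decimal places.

OR = 0.32; RR = 0.45

OR = (51 × 380) / (217 × 283) = 19380/61411 ≈ 0.32
risk, belted occupants = 51/268 = 0.1903
risk, unbelted occupants = 283/663 = 0.4268
RR = 0.1903 / 0.4268 = 0.45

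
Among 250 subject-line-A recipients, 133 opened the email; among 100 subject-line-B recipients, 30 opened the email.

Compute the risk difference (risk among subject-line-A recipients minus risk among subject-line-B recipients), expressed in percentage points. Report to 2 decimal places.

23.20

risk, subject-line-A recipients = 133/250 = 0.5320
risk, subject-line-B recipients = 30/100 = 0.3000
risk difference = 0.5320 − 0.3000 = 0.2320 → 23.20 percentage points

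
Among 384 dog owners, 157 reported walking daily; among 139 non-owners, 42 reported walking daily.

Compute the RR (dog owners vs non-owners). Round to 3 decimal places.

1.353

risk, dog owners = 157/384 = 0.4089
risk, non-owners = 42/139 = 0.3022
RR = 0.4089 / 0.3022 = 1.353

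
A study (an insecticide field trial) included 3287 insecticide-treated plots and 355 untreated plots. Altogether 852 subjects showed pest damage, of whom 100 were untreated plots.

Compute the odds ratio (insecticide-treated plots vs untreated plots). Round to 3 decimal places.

insecticide-treated plots with the outcome: 852 − 100 = 752
insecticide-treated plots without the outcome: 3287 − 752 = 2535
untreated plots without the outcome: 355 − 100 = 255
OR = (752 × 255) / (2535 × 100) = 191760/253500 ≈ 0.756

OR ≈ 0.756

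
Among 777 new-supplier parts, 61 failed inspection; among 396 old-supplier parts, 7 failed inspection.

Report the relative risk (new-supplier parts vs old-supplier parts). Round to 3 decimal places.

4.441

risk, new-supplier parts = 61/777 = 0.07851
risk, old-supplier parts = 7/396 = 0.01768
RR = 0.07851 / 0.01768 = 4.441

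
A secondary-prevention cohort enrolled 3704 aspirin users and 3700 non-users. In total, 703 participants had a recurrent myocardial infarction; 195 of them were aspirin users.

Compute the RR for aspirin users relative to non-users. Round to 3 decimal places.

aspirin users without the outcome: 3704 − 195 = 3509
non-users with the outcome: 703 − 195 = 508
non-users without the outcome: 3700 − 508 = 3192
risk, aspirin users = 195/3704 = 0.0526
risk, non-users = 508/3700 = 0.1373
RR = 0.0526 / 0.1373 = 0.383

0.383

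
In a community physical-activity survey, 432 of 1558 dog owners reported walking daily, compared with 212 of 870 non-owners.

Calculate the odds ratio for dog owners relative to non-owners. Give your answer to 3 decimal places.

OR = (432 × 658) / (1126 × 212) = 284256/238712 ≈ 1.191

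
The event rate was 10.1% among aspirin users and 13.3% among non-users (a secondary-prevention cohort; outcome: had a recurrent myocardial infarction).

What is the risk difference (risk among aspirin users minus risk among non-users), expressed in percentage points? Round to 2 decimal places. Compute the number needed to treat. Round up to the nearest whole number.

RD = -3.20; NNT = 32

risk difference = 0.1010 − 0.1330 = -0.0320 → -3.20 percentage points
absolute risk difference = 0.032000
1 / 0.032000 = 31.250 → round up → 32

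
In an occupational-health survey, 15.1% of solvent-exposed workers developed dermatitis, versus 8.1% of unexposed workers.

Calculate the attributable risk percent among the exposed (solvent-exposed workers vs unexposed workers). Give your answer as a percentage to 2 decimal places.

AR% = (0.1510 − 0.0810) / 0.1510 = 0.4636 → 46.36%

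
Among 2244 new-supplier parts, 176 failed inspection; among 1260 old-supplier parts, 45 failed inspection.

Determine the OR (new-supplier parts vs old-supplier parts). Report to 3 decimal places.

OR = (176 × 1215) / (2068 × 45) = 213840/93060 ≈ 2.298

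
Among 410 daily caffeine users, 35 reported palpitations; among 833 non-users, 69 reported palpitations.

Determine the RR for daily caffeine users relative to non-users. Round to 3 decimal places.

risk, daily caffeine users = 35/410 = 0.0854
risk, non-users = 69/833 = 0.0828
RR = 0.0854 / 0.0828 = 1.031

RR = 1.031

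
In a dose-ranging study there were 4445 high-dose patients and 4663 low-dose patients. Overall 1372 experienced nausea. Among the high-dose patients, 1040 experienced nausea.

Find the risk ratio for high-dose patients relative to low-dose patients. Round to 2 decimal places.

3.29

high-dose patients without the outcome: 4445 − 1040 = 3405
low-dose patients with the outcome: 1372 − 1040 = 332
low-dose patients without the outcome: 4663 − 332 = 4331
risk, high-dose patients = 1040/4445 = 0.2340
risk, low-dose patients = 332/4663 = 0.0712
RR = 0.2340 / 0.0712 = 3.29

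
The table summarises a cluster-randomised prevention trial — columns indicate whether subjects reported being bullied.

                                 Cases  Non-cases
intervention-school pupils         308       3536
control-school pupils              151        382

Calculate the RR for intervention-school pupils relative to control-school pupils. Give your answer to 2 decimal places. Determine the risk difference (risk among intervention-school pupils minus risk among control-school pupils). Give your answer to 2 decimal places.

risk, intervention-school pupils = 308/3844 = 0.0801
risk, control-school pupils = 151/533 = 0.2833
RR = 0.0801 / 0.2833 = 0.28
risk difference = 0.0801 − 0.2833 = -0.20

RR = 0.28; RD = -0.20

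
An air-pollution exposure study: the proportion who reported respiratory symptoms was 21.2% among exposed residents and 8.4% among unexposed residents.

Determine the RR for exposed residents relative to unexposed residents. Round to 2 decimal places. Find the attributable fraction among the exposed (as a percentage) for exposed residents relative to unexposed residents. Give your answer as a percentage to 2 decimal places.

RR = 0.2120 / 0.0840 = 2.52
AR% = (0.2120 − 0.0840) / 0.2120 = 0.6038 → 60.38%

RR = 2.52; AR% = 60.38%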